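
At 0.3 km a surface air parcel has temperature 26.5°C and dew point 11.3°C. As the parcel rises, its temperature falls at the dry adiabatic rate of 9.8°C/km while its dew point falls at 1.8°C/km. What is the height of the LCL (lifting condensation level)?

2.2 km

T and T_d converge at 9.8 − 1.8 = 8°C per km
Height above start = (26.5 − 11.3) / 8 = 1.9 km
LCL altitude = 300 m + 1900 m = 2200 m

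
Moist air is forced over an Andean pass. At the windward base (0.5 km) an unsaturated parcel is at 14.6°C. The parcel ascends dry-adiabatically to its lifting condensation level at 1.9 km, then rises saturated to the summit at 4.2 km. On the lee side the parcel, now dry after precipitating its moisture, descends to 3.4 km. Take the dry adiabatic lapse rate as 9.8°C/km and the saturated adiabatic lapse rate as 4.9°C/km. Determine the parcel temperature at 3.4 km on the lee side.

From 500 m to 1900 m (dry): cools by 9.8 × 1.4 = 13.72°C, giving 0.88°C.
From 1900 m to 4200 m (saturated): cools by 4.9 × 2.3 = 11.27°C, giving -10.39°C.
From 4200 m to 3400 m (dry descent): warms by 9.8 × 0.8 = 7.84°C, giving -2.55°C.

-2.55°C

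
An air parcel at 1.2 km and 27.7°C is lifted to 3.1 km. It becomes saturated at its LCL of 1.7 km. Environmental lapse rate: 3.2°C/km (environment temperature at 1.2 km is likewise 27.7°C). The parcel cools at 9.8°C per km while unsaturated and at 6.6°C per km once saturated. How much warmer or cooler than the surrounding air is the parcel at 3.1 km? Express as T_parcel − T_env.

Parcel:
  1200 → 1700 m (dry, 9.8°C/km): ΔT = -9.8 × 0.5 = -4.9°C → T = 22.8°C
  1700 → 3100 m (saturated, 6.6°C/km): ΔT = -6.6 × 1.4 = -9.24°C → T = 13.56°C
Environment:
  1200 → 3100 m (environment, 3.2°C/km): ΔT = -3.2 × 1.9 = -6.08°C → T = 21.62°C
T_parcel − T_env = 13.56 − 21.62 = -8.06°C

-8.06°C (parcel cooler than environment)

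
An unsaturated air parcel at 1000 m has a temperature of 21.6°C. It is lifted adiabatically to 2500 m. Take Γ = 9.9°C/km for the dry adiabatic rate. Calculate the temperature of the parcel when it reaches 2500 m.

1000 → 2500 m (dry adiabatic, 9.9°C/km): ΔT = -9.9 × 1.5 = -14.85°C → T = 6.75°C

6.75°C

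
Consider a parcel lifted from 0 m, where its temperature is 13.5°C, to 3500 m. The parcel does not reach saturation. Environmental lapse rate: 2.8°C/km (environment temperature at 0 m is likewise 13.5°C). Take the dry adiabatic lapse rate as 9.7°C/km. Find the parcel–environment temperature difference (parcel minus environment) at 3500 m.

-24.15°C (parcel cooler than environment)

Parcel:
  0–3500 m, dry: Δz = 3.5 km ⇒ ΔT = -33.95°C; T = -20.45°C
Environment:
  0–3500 m, environment: Δz = 3.5 km ⇒ ΔT = -9.8°C; T = 3.7°C
T_parcel − T_env = -20.45 − 3.7 = -24.15°C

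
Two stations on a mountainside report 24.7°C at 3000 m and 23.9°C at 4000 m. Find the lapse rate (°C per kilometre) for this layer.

Γ = −ΔT/Δz = (24.7 − 23.9) / (4000 − 3000) m
  = 0.8°C / 1 km = 0.8°C/km

0.8°C/km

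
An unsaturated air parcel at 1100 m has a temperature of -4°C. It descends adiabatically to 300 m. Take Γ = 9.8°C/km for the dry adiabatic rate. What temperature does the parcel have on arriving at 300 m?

3.84°C

1100–300 m, dry adiabatic: Δz = 0.8 km ⇒ ΔT = +7.84°C; T = 3.84°C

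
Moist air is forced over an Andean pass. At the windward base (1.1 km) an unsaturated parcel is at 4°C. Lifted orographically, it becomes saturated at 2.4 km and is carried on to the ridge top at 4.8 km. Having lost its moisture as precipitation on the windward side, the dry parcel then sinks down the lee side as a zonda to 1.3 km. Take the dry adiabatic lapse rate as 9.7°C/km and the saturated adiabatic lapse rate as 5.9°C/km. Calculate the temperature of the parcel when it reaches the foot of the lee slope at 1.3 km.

1100 → 2400 m (dry, 9.7°C/km): ΔT = -9.7 × 1.3 = -12.61°C → T = -8.61°C
2400 → 4800 m (saturated, 5.9°C/km): ΔT = -5.9 × 2.4 = -14.16°C → T = -22.77°C
4800 → 1300 m (dry descent, 9.7°C/km): ΔT = +9.7 × 3.5 = +33.95°C → T = 11.18°C

11.18°C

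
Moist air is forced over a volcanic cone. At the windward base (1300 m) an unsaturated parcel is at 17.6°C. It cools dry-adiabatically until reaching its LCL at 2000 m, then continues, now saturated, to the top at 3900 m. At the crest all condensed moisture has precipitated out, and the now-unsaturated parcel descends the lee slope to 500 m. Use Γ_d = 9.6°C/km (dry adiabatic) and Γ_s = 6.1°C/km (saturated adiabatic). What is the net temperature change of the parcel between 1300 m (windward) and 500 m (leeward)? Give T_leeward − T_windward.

+14.33°C

Dry to 2000 m: -9.6 × 0.7 km = -6.72°C, so T = 10.88°C.
Saturated to 3900 m: -6.1 × 1.9 km = -11.59°C, so T = -0.71°C.
Dry descent to 500 m: +9.6 × 3.4 km = +32.64°C, so T = 31.93°C.
Net change vs windward start: 31.93 − 17.6 = +14.33°C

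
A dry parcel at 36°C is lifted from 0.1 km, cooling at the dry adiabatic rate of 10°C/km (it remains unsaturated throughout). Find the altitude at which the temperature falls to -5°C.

4.2 km

Height above start = (36 − (-5)) / 10 = 4.1 km
Altitude = 100 m + 4100 m = 4200 m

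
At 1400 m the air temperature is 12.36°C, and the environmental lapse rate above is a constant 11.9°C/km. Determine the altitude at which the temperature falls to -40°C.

Height above start = (12.36 − (-40)) / 11.9 = 4.4 km
Altitude = 1400 m + 4400 m = 5800 m

5800 m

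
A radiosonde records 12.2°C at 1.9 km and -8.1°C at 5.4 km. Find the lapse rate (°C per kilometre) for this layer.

5.8°C/km

Γ = −ΔT/Δz = (12.2 − (-8.1)) / (5400 − 1900) m
  = 20.3°C / 3.5 km = 5.8°C/km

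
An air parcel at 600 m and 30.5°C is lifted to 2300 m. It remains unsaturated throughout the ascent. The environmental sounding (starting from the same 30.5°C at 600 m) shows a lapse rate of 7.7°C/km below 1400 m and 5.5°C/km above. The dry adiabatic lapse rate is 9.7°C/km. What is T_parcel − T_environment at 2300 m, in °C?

Parcel:
  600–2300 m, dry: Δz = 1.7 km ⇒ ΔT = -16.49°C; T = 14.01°C
Environment:
  600–1400 m, environment, lower layer: Δz = 0.8 km ⇒ ΔT = -6.16°C; T = 24.34°C
  1400–2300 m, environment, upper layer: Δz = 0.9 km ⇒ ΔT = -4.95°C; T = 19.39°C
T_parcel − T_env = 14.01 − 19.39 = -5.38°C

-5.38°C (parcel cooler than environment)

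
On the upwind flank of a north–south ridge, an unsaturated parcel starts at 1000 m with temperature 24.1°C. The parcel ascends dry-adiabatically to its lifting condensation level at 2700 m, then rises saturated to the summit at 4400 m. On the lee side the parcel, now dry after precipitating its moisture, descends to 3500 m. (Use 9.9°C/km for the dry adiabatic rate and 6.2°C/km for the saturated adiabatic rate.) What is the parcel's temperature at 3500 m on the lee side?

From 1000 m to 2700 m (dry): cools by 9.9 × 1.7 = 16.83°C, giving 7.27°C.
From 2700 m to 4400 m (saturated): cools by 6.2 × 1.7 = 10.54°C, giving -3.27°C.
From 4400 m to 3500 m (dry descent): warms by 9.9 × 0.9 = 8.91°C, giving 5.64°C.

5.64°C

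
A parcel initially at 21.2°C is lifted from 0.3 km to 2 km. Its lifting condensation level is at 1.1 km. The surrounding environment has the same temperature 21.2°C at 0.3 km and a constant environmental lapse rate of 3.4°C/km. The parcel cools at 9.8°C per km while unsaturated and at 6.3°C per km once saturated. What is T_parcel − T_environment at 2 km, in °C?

-7.73°C (parcel cooler than environment)

Parcel:
  From 300 m to 1100 m (dry): cools by 9.8 × 0.8 = 7.84°C, giving 13.36°C.
  From 1100 m to 2000 m (saturated): cools by 6.3 × 0.9 = 5.67°C, giving 7.69°C.
Environment:
  From 300 m to 2000 m (environment): cools by 3.4 × 1.7 = 5.78°C, giving 15.42°C.
T_parcel − T_env = 7.69 − 15.42 = -7.73°C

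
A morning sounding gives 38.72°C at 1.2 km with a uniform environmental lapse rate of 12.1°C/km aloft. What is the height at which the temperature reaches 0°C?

Height above start = (38.72 − 0) / 12.1 = 3.2 km
Altitude = 1200 m + 3200 m = 4400 m

4.4 km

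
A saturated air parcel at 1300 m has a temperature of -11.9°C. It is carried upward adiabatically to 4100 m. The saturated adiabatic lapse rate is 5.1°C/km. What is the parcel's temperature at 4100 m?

-26.18°C

1300–4100 m, saturated adiabatic: Δz = 2.8 km ⇒ ΔT = -14.28°C; T = -26.18°C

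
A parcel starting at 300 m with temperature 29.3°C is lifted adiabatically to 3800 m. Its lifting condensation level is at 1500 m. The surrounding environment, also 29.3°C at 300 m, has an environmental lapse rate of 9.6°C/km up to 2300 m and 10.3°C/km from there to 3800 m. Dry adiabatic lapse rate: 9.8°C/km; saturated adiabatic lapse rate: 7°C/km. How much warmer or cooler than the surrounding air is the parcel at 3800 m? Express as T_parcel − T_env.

+6.79°C (parcel warmer than environment)

Parcel:
  Dry to 1500 m: -9.8 × 1.2 km = -11.76°C, so T = 17.54°C.
  Saturated to 3800 m: -7 × 2.3 km = -16.1°C, so T = 1.44°C.
Environment:
  Environment, lower layer to 2300 m: -9.6 × 2 km = -19.2°C, so T = 10.1°C.
  Environment, upper layer to 3800 m: -10.3 × 1.5 km = -15.45°C, so T = -5.35°C.
T_parcel − T_env = 1.44 − (-5.35) = +6.79°C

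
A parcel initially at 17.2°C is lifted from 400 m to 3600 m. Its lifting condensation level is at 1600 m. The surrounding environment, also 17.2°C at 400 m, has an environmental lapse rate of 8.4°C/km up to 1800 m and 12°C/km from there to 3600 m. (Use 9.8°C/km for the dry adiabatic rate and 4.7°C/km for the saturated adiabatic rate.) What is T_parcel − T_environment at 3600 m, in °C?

Parcel:
  400 → 1600 m (dry, 9.8°C/km): ΔT = -9.8 × 1.2 = -11.76°C → T = 5.44°C
  1600 → 3600 m (saturated, 4.7°C/km): ΔT = -4.7 × 2 = -9.4°C → T = -3.96°C
Environment:
  400 → 1800 m (environment, lower layer, 8.4°C/km): ΔT = -8.4 × 1.4 = -11.76°C → T = 5.44°C
  1800 → 3600 m (environment, upper layer, 12°C/km): ΔT = -12 × 1.8 = -21.6°C → T = -16.16°C
T_parcel − T_env = -3.96 − (-16.16) = +12.2°C

+12.2°C (parcel warmer than environment)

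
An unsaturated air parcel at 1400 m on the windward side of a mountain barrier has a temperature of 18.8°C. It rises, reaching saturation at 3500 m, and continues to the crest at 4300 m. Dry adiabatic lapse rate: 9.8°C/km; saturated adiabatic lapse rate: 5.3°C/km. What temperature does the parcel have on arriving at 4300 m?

-6.02°C

Dry to 3500 m: -9.8 × 2.1 km = -20.58°C, so T = -1.78°C.
Saturated to 4300 m: -5.3 × 0.8 km = -4.24°C, so T = -6.02°C.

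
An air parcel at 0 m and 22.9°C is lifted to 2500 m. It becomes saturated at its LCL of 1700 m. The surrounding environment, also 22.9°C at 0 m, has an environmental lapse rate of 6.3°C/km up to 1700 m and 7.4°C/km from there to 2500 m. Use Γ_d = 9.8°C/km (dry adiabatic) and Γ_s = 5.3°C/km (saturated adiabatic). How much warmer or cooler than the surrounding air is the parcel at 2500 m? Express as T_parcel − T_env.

Parcel:
  Dry to 1700 m: -9.8 × 1.7 km = -16.66°C, so T = 6.24°C.
  Saturated to 2500 m: -5.3 × 0.8 km = -4.24°C, so T = 2°C.
Environment:
  Environment, lower layer to 1700 m: -6.3 × 1.7 km = -10.71°C, so T = 12.19°C.
  Environment, upper layer to 2500 m: -7.4 × 0.8 km = -5.92°C, so T = 6.27°C.
T_parcel − T_env = 2 − 6.27 = -4.27°C

-4.27°C (parcel cooler than environment)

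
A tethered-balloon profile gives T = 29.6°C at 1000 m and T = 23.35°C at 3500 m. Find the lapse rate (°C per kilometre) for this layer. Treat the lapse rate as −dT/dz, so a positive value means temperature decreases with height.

2.5°C/km

Γ = −ΔT/Δz = (29.6 − 23.35) / (3500 − 1000) m
  = 6.25°C / 2.5 km = 2.5°C/km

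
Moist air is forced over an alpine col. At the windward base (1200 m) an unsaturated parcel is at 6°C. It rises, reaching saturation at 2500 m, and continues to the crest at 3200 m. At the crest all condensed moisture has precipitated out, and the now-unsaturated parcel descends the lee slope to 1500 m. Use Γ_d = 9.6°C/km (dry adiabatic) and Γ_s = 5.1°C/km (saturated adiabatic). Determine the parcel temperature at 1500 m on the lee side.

Dry to 2500 m: -9.6 × 1.3 km = -12.48°C, so T = -6.48°C.
Saturated to 3200 m: -5.1 × 0.7 km = -3.57°C, so T = -10.05°C.
Dry descent to 1500 m: +9.6 × 1.7 km = +16.32°C, so T = 6.27°C.

6.27°C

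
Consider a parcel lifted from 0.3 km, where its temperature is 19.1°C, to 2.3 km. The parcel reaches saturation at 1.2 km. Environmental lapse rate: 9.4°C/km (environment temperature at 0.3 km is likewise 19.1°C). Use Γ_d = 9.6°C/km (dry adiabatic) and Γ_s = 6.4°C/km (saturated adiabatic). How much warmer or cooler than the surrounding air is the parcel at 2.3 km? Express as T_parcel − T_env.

Parcel:
  Dry to 1200 m: -9.6 × 0.9 km = -8.64°C, so T = 10.46°C.
  Saturated to 2300 m: -6.4 × 1.1 km = -7.04°C, so T = 3.42°C.
Environment:
  Environment to 2300 m: -9.4 × 2 km = -18.8°C, so T = 0.3°C.
T_parcel − T_env = 3.42 − 0.3 = +3.12°C

+3.12°C (parcel warmer than environment)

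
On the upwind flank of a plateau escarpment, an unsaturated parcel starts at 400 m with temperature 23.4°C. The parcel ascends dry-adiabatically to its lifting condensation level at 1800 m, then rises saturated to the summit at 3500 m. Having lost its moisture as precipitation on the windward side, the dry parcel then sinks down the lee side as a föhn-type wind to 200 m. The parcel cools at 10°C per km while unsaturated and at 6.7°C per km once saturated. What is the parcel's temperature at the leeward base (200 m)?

400–1800 m, dry: Δz = 1.4 km ⇒ ΔT = -14°C; T = 9.4°C
1800–3500 m, saturated: Δz = 1.7 km ⇒ ΔT = -11.39°C; T = -1.99°C
3500–200 m, dry descent: Δz = 3.3 km ⇒ ΔT = +33°C; T = 31.01°C

31.01°C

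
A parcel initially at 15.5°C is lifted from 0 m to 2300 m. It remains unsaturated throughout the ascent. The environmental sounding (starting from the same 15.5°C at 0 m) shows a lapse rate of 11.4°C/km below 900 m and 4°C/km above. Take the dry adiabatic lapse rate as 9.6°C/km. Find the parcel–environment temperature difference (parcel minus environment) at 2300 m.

Parcel:
  0–2300 m, dry: Δz = 2.3 km ⇒ ΔT = -22.08°C; T = -6.58°C
Environment:
  0–900 m, environment, lower layer: Δz = 0.9 km ⇒ ΔT = -10.26°C; T = 5.24°C
  900–2300 m, environment, upper layer: Δz = 1.4 km ⇒ ΔT = -5.6°C; T = -0.36°C
T_parcel − T_env = -6.58 − (-0.36) = -6.22°C

-6.22°C (parcel cooler than environment)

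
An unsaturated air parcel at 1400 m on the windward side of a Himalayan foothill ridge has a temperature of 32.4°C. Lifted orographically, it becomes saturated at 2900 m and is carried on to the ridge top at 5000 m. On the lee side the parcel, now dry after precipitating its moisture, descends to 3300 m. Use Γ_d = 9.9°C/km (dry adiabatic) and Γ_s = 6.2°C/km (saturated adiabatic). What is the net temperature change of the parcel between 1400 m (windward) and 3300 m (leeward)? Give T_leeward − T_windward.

1400–2900 m, dry: Δz = 1.5 km ⇒ ΔT = -14.85°C; T = 17.55°C
2900–5000 m, saturated: Δz = 2.1 km ⇒ ΔT = -13.02°C; T = 4.53°C
5000–3300 m, dry descent: Δz = 1.7 km ⇒ ΔT = +16.83°C; T = 21.36°C
Net change vs windward start: 21.36 − 32.4 = -11.04°C

-11.04°C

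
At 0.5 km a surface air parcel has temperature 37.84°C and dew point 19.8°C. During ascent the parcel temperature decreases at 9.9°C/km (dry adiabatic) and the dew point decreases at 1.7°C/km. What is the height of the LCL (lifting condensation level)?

T and T_d converge at 9.9 − 1.7 = 8.2°C per km
Height above start = (37.84 − 19.8) / 8.2 = 2.2 km
LCL altitude = 500 m + 2200 m = 2700 m

2.7 km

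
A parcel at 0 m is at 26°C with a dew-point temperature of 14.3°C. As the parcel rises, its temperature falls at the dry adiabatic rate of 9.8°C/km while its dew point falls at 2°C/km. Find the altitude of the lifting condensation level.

T and T_d converge at 9.8 − 2 = 7.8°C per km
Height above start = (26 − 14.3) / 7.8 = 1.5 km
LCL altitude = 0 m + 1500 m = 1500 m

1500 m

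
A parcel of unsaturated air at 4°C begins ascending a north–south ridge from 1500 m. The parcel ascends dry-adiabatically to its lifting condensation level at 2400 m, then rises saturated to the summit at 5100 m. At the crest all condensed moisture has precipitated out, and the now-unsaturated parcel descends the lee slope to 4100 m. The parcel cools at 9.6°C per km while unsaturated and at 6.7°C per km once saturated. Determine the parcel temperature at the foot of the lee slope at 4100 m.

1500 → 2400 m (dry, 9.6°C/km): ΔT = -9.6 × 0.9 = -8.64°C → T = -4.64°C
2400 → 5100 m (saturated, 6.7°C/km): ΔT = -6.7 × 2.7 = -18.09°C → T = -22.73°C
5100 → 4100 m (dry descent, 9.6°C/km): ΔT = +9.6 × 1 = +9.6°C → T = -13.13°C

-13.13°C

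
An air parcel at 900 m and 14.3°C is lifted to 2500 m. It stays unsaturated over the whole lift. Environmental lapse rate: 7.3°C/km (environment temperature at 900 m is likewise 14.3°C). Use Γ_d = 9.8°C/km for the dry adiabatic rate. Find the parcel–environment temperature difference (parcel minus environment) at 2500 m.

Parcel:
  900–2500 m, dry: Δz = 1.6 km ⇒ ΔT = -15.68°C; T = -1.38°C
Environment:
  900–2500 m, environment: Δz = 1.6 km ⇒ ΔT = -11.68°C; T = 2.62°C
T_parcel − T_env = -1.38 − 2.62 = -4°C

-4°C (parcel cooler than environment)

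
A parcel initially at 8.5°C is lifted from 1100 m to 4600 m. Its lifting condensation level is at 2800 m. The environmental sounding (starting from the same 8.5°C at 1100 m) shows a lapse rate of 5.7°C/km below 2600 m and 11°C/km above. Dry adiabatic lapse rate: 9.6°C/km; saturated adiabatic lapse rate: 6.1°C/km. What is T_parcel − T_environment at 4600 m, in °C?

Parcel:
  1100 → 2800 m (dry, 9.6°C/km): ΔT = -9.6 × 1.7 = -16.32°C → T = -7.82°C
  2800 → 4600 m (saturated, 6.1°C/km): ΔT = -6.1 × 1.8 = -10.98°C → T = -18.8°C
Environment:
  1100 → 2600 m (environment, lower layer, 5.7°C/km): ΔT = -5.7 × 1.5 = -8.55°C → T = -0.05°C
  2600 → 4600 m (environment, upper layer, 11°C/km): ΔT = -11 × 2 = -22°C → T = -22.05°C
T_parcel − T_env = -18.8 − (-22.05) = +3.25°C

+3.25°C (parcel warmer than environment)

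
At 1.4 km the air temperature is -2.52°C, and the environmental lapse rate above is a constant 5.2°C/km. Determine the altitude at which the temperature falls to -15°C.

3.8 km

Height above start = (-2.52 − (-15)) / 5.2 = 2.4 km
Altitude = 1400 m + 2400 m = 3800 m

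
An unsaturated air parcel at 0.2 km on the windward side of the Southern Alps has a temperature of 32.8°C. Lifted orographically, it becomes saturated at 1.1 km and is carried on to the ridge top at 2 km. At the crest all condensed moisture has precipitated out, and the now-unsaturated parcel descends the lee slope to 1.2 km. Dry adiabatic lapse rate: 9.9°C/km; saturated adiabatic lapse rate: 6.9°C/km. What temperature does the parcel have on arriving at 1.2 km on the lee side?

25.6°C

200–1100 m, dry: Δz = 0.9 km ⇒ ΔT = -8.91°C; T = 23.89°C
1100–2000 m, saturated: Δz = 0.9 km ⇒ ΔT = -6.21°C; T = 17.68°C
2000–1200 m, dry descent: Δz = 0.8 km ⇒ ΔT = +7.92°C; T = 25.6°C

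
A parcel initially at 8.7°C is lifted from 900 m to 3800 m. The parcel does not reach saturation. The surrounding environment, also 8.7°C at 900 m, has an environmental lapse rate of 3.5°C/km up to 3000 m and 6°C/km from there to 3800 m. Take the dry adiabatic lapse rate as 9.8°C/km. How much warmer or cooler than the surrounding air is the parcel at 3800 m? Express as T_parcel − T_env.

-16.27°C (parcel cooler than environment)

Parcel:
  From 900 m to 3800 m (dry): cools by 9.8 × 2.9 = 28.42°C, giving -19.72°C.
Environment:
  From 900 m to 3000 m (environment, lower layer): cools by 3.5 × 2.1 = 7.35°C, giving 1.35°C.
  From 3000 m to 3800 m (environment, upper layer): cools by 6 × 0.8 = 4.8°C, giving -3.45°C.
T_parcel − T_env = -19.72 − (-3.45) = -16.27°C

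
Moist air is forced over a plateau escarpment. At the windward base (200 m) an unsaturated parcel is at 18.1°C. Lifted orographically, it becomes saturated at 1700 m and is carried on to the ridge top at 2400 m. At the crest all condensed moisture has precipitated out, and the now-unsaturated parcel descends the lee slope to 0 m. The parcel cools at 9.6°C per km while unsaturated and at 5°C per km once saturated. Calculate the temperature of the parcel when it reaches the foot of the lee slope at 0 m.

200–1700 m, dry: Δz = 1.5 km ⇒ ΔT = -14.4°C; T = 3.7°C
1700–2400 m, saturated: Δz = 0.7 km ⇒ ΔT = -3.5°C; T = 0.2°C
2400–0 m, dry descent: Δz = 2.4 km ⇒ ΔT = +23.04°C; T = 23.24°C

23.24°C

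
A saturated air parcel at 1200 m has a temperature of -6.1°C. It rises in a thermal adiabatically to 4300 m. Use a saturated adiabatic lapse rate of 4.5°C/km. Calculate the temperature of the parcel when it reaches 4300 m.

Saturated adiabatic to 4300 m: -4.5 × 3.1 km = -13.95°C, so T = -20.05°C.

-20.05°C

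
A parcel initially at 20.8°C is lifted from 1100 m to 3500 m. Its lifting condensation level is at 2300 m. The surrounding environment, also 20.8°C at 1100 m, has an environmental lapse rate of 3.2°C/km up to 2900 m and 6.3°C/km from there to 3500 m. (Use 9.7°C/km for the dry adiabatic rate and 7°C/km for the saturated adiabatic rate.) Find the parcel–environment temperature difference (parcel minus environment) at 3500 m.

-10.5°C (parcel cooler than environment)

Parcel:
  1100 → 2300 m (dry, 9.7°C/km): ΔT = -9.7 × 1.2 = -11.64°C → T = 9.16°C
  2300 → 3500 m (saturated, 7°C/km): ΔT = -7 × 1.2 = -8.4°C → T = 0.76°C
Environment:
  1100 → 2900 m (environment, lower layer, 3.2°C/km): ΔT = -3.2 × 1.8 = -5.76°C → T = 15.04°C
  2900 → 3500 m (environment, upper layer, 6.3°C/km): ΔT = -6.3 × 0.6 = -3.78°C → T = 11.26°C
T_parcel − T_env = 0.76 − 11.26 = -10.5°C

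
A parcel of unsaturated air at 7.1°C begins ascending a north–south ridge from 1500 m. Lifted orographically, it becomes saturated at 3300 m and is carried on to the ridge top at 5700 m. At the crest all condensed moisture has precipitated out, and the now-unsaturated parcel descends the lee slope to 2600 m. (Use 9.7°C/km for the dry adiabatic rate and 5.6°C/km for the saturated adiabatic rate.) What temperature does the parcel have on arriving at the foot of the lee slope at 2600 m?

1500 → 3300 m (dry, 9.7°C/km): ΔT = -9.7 × 1.8 = -17.46°C → T = -10.36°C
3300 → 5700 m (saturated, 5.6°C/km): ΔT = -5.6 × 2.4 = -13.44°C → T = -23.8°C
5700 → 2600 m (dry descent, 9.7°C/km): ΔT = +9.7 × 3.1 = +30.07°C → T = 6.27°C

6.27°C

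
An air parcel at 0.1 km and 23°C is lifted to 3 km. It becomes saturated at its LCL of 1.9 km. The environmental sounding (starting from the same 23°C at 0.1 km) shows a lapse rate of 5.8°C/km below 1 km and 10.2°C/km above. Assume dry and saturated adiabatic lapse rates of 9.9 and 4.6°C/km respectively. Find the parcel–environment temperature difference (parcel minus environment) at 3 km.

+2.74°C (parcel warmer than environment)

Parcel:
  100–1900 m, dry: Δz = 1.8 km ⇒ ΔT = -17.82°C; T = 5.18°C
  1900–3000 m, saturated: Δz = 1.1 km ⇒ ΔT = -5.06°C; T = 0.12°C
Environment:
  100–1000 m, environment, lower layer: Δz = 0.9 km ⇒ ΔT = -5.22°C; T = 17.78°C
  1000–3000 m, environment, upper layer: Δz = 2 km ⇒ ΔT = -20.4°C; T = -2.62°C
T_parcel − T_env = 0.12 − (-2.62) = +2.74°C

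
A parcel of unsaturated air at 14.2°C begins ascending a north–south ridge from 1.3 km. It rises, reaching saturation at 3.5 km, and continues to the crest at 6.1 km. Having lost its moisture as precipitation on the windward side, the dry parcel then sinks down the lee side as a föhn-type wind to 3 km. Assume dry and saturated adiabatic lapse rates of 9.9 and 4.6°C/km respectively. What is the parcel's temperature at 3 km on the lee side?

1300 → 3500 m (dry, 9.9°C/km): ΔT = -9.9 × 2.2 = -21.78°C → T = -7.58°C
3500 → 6100 m (saturated, 4.6°C/km): ΔT = -4.6 × 2.6 = -11.96°C → T = -19.54°C
6100 → 3000 m (dry descent, 9.9°C/km): ΔT = +9.9 × 3.1 = +30.69°C → T = 11.15°C

11.15°C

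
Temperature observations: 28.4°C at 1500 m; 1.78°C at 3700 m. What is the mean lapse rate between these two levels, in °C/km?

Γ = −ΔT/Δz = (28.4 − 1.78) / (3700 − 1500) m
  = 26.62°C / 2.2 km = 12.1°C/km

12.1°C/km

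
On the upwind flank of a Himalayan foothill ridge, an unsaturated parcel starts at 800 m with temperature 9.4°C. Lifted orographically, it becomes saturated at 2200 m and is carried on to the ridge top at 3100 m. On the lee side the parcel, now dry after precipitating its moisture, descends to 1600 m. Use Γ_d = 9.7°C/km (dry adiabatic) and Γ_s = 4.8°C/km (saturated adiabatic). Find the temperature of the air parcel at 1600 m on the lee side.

6.05°C

800–2200 m, dry: Δz = 1.4 km ⇒ ΔT = -13.58°C; T = -4.18°C
2200–3100 m, saturated: Δz = 0.9 km ⇒ ΔT = -4.32°C; T = -8.5°C
3100–1600 m, dry descent: Δz = 1.5 km ⇒ ΔT = +14.55°C; T = 6.05°C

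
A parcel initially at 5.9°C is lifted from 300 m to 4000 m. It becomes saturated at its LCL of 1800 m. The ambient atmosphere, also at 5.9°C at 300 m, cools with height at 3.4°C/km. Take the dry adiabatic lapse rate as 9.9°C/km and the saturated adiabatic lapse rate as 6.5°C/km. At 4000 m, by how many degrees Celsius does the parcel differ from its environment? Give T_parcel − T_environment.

-16.57°C (parcel cooler than environment)

Parcel:
  300–1800 m, dry: Δz = 1.5 km ⇒ ΔT = -14.85°C; T = -8.95°C
  1800–4000 m, saturated: Δz = 2.2 km ⇒ ΔT = -14.3°C; T = -23.25°C
Environment:
  300–4000 m, environment: Δz = 3.7 km ⇒ ΔT = -12.58°C; T = -6.68°C
T_parcel − T_env = -23.25 − (-6.68) = -16.57°C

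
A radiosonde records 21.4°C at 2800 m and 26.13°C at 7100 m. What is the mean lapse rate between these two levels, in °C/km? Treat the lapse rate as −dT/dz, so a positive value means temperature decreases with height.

Γ = −ΔT/Δz = (21.4 − 26.13) / (7100 − 2800) m
  = -4.73°C / 4.3 km = -1.1°C/km

-1.1°C/km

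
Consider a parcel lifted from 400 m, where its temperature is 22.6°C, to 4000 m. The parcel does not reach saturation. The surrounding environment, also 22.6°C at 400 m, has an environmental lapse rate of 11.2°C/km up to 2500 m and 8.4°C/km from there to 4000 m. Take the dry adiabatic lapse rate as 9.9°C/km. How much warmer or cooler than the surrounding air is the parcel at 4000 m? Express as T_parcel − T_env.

Parcel:
  400 → 4000 m (dry, 9.9°C/km): ΔT = -9.9 × 3.6 = -35.64°C → T = -13.04°C
Environment:
  400 → 2500 m (environment, lower layer, 11.2°C/km): ΔT = -11.2 × 2.1 = -23.52°C → T = -0.92°C
  2500 → 4000 m (environment, upper layer, 8.4°C/km): ΔT = -8.4 × 1.5 = -12.6°C → T = -13.52°C
T_parcel − T_env = -13.04 − (-13.52) = +0.48°C

+0.48°C (parcel warmer than environment)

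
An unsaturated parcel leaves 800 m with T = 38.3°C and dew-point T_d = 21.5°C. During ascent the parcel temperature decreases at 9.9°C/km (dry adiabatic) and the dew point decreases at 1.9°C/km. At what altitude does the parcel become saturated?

2900 m

T and T_d converge at 9.9 − 1.9 = 8°C per km
Height above start = (38.3 − 21.5) / 8 = 2.1 km
LCL altitude = 800 m + 2100 m = 2900 m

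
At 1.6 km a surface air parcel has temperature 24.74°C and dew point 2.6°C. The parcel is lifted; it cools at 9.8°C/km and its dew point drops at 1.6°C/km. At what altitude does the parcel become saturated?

4.3 km

T and T_d converge at 9.8 − 1.6 = 8.2°C per km
Height above start = (24.74 − 2.6) / 8.2 = 2.7 km
LCL altitude = 1600 m + 2700 m = 4300 m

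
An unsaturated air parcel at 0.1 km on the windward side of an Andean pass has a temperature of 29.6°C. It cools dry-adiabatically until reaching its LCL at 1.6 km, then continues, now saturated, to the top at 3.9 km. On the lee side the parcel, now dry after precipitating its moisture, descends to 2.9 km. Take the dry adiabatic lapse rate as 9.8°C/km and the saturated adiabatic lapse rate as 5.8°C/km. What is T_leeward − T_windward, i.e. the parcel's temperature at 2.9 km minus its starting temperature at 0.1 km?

-18.24°C

Dry to 1600 m: -9.8 × 1.5 km = -14.7°C, so T = 14.9°C.
Saturated to 3900 m: -5.8 × 2.3 km = -13.34°C, so T = 1.56°C.
Dry descent to 2900 m: +9.8 × 1 km = +9.8°C, so T = 11.36°C.
Net change vs windward start: 11.36 − 29.6 = -18.24°C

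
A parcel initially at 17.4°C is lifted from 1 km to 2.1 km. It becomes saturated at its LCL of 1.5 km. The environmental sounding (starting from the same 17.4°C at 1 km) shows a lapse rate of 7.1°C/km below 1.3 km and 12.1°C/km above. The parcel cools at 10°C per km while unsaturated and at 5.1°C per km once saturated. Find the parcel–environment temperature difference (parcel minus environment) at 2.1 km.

Parcel:
  From 1000 m to 1500 m (dry): cools by 10 × 0.5 = 5°C, giving 12.4°C.
  From 1500 m to 2100 m (saturated): cools by 5.1 × 0.6 = 3.06°C, giving 9.34°C.
Environment:
  From 1000 m to 1300 m (environment, lower layer): cools by 7.1 × 0.3 = 2.13°C, giving 15.27°C.
  From 1300 m to 2100 m (environment, upper layer): cools by 12.1 × 0.8 = 9.68°C, giving 5.59°C.
T_parcel − T_env = 9.34 − 5.59 = +3.75°C

+3.75°C (parcel warmer than environment)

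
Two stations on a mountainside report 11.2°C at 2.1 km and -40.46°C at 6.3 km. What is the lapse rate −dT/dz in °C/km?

Γ = −ΔT/Δz = (11.2 − (-40.46)) / (6300 − 2100) m
  = 51.66°C / 4.2 km = 12.3°C/km

12.3°C/km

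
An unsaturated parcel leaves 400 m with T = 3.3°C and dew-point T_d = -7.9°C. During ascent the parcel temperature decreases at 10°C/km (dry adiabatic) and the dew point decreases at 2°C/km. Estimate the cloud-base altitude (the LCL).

T and T_d converge at 10 − 2 = 8°C per km
Height above start = (3.3 − (-7.9)) / 8 = 1.4 km
LCL altitude = 400 m + 1400 m = 1800 m

1800 m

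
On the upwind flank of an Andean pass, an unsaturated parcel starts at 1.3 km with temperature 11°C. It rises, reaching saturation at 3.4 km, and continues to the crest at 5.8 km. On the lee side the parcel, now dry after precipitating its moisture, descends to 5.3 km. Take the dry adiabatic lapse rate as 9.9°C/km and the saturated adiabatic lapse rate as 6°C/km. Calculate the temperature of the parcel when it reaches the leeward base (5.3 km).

-19.24°C

1300 → 3400 m (dry, 9.9°C/km): ΔT = -9.9 × 2.1 = -20.79°C → T = -9.79°C
3400 → 5800 m (saturated, 6°C/km): ΔT = -6 × 2.4 = -14.4°C → T = -24.19°C
5800 → 5300 m (dry descent, 9.9°C/km): ΔT = +9.9 × 0.5 = +4.95°C → T = -19.24°C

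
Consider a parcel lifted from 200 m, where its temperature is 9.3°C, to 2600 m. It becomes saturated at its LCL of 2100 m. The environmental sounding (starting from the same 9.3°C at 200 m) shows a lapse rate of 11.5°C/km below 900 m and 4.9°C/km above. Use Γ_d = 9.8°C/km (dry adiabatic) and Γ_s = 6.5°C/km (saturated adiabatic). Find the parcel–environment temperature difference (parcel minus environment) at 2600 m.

Parcel:
  From 200 m to 2100 m (dry): cools by 9.8 × 1.9 = 18.62°C, giving -9.32°C.
  From 2100 m to 2600 m (saturated): cools by 6.5 × 0.5 = 3.25°C, giving -12.57°C.
Environment:
  From 200 m to 900 m (environment, lower layer): cools by 11.5 × 0.7 = 8.05°C, giving 1.25°C.
  From 900 m to 2600 m (environment, upper layer): cools by 4.9 × 1.7 = 8.33°C, giving -7.08°C.
T_parcel − T_env = -12.57 − (-7.08) = -5.49°C

-5.49°C (parcel cooler than environment)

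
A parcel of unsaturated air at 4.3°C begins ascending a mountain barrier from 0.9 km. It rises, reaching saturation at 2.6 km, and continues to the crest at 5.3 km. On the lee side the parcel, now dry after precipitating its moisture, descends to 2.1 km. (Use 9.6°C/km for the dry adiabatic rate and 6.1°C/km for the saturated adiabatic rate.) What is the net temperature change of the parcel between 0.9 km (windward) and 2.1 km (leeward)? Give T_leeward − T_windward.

-2.07°C

900–2600 m, dry: Δz = 1.7 km ⇒ ΔT = -16.32°C; T = -12.02°C
2600–5300 m, saturated: Δz = 2.7 km ⇒ ΔT = -16.47°C; T = -28.49°C
5300–2100 m, dry descent: Δz = 3.2 km ⇒ ΔT = +30.72°C; T = 2.23°C
Net change vs windward start: 2.23 − 4.3 = -2.07°C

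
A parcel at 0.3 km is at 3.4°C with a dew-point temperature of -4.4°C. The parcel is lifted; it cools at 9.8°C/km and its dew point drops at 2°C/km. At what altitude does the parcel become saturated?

T and T_d converge at 9.8 − 2 = 7.8°C per km
Height above start = (3.4 − (-4.4)) / 7.8 = 1 km
LCL altitude = 300 m + 1000 m = 1300 m

1.3 km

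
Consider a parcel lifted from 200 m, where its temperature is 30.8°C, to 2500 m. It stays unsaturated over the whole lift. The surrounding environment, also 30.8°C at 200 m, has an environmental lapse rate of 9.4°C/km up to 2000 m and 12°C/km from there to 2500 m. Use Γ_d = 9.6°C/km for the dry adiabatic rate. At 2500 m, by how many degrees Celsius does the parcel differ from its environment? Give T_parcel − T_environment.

Parcel:
  Dry to 2500 m: -9.6 × 2.3 km = -22.08°C, so T = 8.72°C.
Environment:
  Environment, lower layer to 2000 m: -9.4 × 1.8 km = -16.92°C, so T = 13.88°C.
  Environment, upper layer to 2500 m: -12 × 0.5 km = -6°C, so T = 7.88°C.
T_parcel − T_env = 8.72 − 7.88 = +0.84°C

+0.84°C (parcel warmer than environment)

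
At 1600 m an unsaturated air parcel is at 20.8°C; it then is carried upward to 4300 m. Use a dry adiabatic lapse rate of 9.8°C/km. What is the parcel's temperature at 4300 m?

-5.66°C

Dry adiabatic to 4300 m: -9.8 × 2.7 km = -26.46°C, so T = -5.66°C.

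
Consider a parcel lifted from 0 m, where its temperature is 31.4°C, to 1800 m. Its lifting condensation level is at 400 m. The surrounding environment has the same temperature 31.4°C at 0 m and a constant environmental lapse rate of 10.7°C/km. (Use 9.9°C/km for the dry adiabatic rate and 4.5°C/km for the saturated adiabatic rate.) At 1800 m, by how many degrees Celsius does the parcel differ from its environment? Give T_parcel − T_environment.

Parcel:
  Dry to 400 m: -9.9 × 0.4 km = -3.96°C, so T = 27.44°C.
  Saturated to 1800 m: -4.5 × 1.4 km = -6.3°C, so T = 21.14°C.
Environment:
  Environment to 1800 m: -10.7 × 1.8 km = -19.26°C, so T = 12.14°C.
T_parcel − T_env = 21.14 − 12.14 = +9°C

+9°C (parcel warmer than environment)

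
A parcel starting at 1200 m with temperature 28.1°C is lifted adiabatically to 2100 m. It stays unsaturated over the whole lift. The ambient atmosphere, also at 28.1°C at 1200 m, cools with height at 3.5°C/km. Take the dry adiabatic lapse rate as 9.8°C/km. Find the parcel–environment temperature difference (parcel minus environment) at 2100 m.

Parcel:
  From 1200 m to 2100 m (dry): cools by 9.8 × 0.9 = 8.82°C, giving 19.28°C.
Environment:
  From 1200 m to 2100 m (environment): cools by 3.5 × 0.9 = 3.15°C, giving 24.95°C.
T_parcel − T_env = 19.28 − 24.95 = -5.67°C

-5.67°C (parcel cooler than environment)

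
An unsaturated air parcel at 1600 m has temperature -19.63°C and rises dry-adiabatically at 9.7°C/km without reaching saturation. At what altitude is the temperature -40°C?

Height above start = (-19.63 − (-40)) / 9.7 = 2.1 km
Altitude = 1600 m + 2100 m = 3700 m

3700 m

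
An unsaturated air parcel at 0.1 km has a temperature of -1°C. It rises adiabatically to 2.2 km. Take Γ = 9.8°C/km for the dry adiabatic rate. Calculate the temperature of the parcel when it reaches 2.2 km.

-21.58°C

100 → 2200 m (dry adiabatic, 9.8°C/km): ΔT = -9.8 × 2.1 = -20.58°C → T = -21.58°C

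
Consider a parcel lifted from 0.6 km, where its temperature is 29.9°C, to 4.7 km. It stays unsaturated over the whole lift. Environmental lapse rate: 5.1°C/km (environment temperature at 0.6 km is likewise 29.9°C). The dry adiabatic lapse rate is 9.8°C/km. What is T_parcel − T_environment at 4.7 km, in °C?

Parcel:
  From 600 m to 4700 m (dry): cools by 9.8 × 4.1 = 40.18°C, giving -10.28°C.
Environment:
  From 600 m to 4700 m (environment): cools by 5.1 × 4.1 = 20.91°C, giving 8.99°C.
T_parcel − T_env = -10.28 − 8.99 = -19.27°C

-19.27°C (parcel cooler than environment)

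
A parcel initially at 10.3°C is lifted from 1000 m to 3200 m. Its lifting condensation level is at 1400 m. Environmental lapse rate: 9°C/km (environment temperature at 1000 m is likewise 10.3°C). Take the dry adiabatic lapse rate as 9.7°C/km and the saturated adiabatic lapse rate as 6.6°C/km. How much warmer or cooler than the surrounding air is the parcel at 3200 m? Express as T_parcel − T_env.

Parcel:
  1000 → 1400 m (dry, 9.7°C/km): ΔT = -9.7 × 0.4 = -3.88°C → T = 6.42°C
  1400 → 3200 m (saturated, 6.6°C/km): ΔT = -6.6 × 1.8 = -11.88°C → T = -5.46°C
Environment:
  1000 → 3200 m (environment, 9°C/km): ΔT = -9 × 2.2 = -19.8°C → T = -9.5°C
T_parcel − T_env = -5.46 − (-9.5) = +4.04°C

+4.04°C (parcel warmer than environment)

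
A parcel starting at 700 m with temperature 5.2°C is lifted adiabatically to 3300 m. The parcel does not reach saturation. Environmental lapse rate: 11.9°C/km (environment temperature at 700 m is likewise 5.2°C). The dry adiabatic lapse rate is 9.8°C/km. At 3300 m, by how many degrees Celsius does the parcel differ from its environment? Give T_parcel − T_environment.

Parcel:
  700 → 3300 m (dry, 9.8°C/km): ΔT = -9.8 × 2.6 = -25.48°C → T = -20.28°C
Environment:
  700 → 3300 m (environment, 11.9°C/km): ΔT = -11.9 × 2.6 = -30.94°C → T = -25.74°C
T_parcel − T_env = -20.28 − (-25.74) = +5.46°C

+5.46°C (parcel warmer than environment)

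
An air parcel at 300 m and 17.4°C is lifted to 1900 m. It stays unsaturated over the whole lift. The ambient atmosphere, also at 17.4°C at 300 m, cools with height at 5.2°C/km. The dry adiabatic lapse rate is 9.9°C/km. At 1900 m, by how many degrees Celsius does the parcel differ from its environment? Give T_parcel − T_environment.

-7.52°C (parcel cooler than environment)

Parcel:
  From 300 m to 1900 m (dry): cools by 9.9 × 1.6 = 15.84°C, giving 1.56°C.
Environment:
  From 300 m to 1900 m (environment): cools by 5.2 × 1.6 = 8.32°C, giving 9.08°C.
T_parcel − T_env = 1.56 − 9.08 = -7.52°C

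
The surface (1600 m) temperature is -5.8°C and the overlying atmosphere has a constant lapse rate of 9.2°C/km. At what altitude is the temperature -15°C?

2600 m

Height above start = (-5.8 − (-15)) / 9.2 = 1 km
Altitude = 1600 m + 1000 m = 2600 m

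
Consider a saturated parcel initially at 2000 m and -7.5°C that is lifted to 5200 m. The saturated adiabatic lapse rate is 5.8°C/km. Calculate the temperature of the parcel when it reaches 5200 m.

From 2000 m to 5200 m (saturated adiabatic): cools by 5.8 × 3.2 = 18.56°C, giving -26.06°C.

-26.06°C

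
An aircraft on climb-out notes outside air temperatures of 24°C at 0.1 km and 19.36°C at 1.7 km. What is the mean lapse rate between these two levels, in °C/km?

2.9°C/km

Γ = −ΔT/Δz = (24 − 19.36) / (1700 − 100) m
  = 4.64°C / 1.6 km = 2.9°C/km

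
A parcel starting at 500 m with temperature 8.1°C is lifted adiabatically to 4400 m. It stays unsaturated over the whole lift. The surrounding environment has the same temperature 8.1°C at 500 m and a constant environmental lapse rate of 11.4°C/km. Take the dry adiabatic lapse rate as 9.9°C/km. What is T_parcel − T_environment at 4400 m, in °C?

+5.85°C (parcel warmer than environment)

Parcel:
  Dry to 4400 m: -9.9 × 3.9 km = -38.61°C, so T = -30.51°C.
Environment:
  Environment to 4400 m: -11.4 × 3.9 km = -44.46°C, so T = -36.36°C.
T_parcel − T_env = -30.51 − (-36.36) = +5.85°C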